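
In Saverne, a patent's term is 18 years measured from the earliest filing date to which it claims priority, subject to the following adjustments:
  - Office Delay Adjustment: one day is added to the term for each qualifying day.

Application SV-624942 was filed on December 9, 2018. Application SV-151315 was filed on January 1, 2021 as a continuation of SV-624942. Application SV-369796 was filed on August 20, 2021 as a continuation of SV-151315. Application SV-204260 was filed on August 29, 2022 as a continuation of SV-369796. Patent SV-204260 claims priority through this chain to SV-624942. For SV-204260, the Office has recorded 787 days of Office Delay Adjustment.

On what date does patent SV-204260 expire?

February 4, 2039

Earliest priority filing: 9 December 2018.
Base term: 9 December 2018 + 18 years → 9 December 2036.
Office Delay Adjustment: +787 days → 4 February 2039.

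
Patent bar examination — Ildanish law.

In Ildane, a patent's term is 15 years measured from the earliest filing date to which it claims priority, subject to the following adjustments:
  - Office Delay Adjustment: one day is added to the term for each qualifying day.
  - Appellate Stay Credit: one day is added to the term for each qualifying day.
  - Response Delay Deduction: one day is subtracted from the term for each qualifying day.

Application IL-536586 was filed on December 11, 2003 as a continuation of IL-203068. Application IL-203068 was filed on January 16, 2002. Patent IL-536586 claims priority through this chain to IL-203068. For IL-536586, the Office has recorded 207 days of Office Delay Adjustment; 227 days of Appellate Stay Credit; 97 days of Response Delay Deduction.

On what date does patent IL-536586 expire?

Earliest priority filing: 16 January 2002.
Base term: 16 January 2002 + 15 years → 16 January 2017.
Office Delay Adjustment: +207 days → 11 August 2017.
Appellate Stay Credit: +227 days → 26 March 2018.
Response Delay Deduction: −97 days → 19 December 2017.

December 19, 2017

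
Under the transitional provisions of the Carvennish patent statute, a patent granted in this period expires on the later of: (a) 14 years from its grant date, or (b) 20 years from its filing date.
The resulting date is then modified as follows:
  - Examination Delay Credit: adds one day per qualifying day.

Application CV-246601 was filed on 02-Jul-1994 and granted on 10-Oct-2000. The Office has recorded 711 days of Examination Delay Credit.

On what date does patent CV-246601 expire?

(a) grant + 14 years → 10 October 2014.
(b) filing + 20 years → 2 July 2014.
Later of the two: 10 October 2014.
Examination Delay Credit: +711 days → 20 September 2016.

2016-09-20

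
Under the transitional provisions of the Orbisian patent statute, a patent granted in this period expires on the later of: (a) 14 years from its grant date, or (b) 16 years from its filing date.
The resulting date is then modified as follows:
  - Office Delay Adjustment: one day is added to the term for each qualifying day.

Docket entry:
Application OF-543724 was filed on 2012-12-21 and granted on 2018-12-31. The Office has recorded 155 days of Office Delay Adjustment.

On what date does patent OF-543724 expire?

(a) grant + 14 years → 31 December 2032.
(b) filing + 16 years → 21 December 2028.
Later of the two: 31 December 2032.
Office Delay Adjustment: +155 days → 4 June 2033.

June 4, 2033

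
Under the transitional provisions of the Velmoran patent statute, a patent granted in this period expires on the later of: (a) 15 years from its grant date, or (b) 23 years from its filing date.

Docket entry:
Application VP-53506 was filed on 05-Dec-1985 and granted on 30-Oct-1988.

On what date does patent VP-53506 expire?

(a) grant + 15 years → 30 October 2003.
(b) filing + 23 years → 5 December 2008.
Later of the two: 5 December 2008.

2008-12-05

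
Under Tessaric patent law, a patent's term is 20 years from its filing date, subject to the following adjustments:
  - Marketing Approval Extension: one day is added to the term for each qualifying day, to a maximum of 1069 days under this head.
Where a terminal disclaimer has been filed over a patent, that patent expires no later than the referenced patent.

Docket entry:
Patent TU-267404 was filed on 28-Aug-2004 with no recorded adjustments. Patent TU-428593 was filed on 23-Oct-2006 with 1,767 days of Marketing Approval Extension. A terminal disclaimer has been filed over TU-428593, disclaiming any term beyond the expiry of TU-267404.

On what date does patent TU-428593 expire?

Natural term of TU-428593:
  Base: filing + 20 years → 23 October 2026.
  Marketing Approval Extension: 1767 days claimed exceeds the 1069-day cap, so +1069 days → 26 September 2029.
Expiry of referenced patent TU-267404:
  Base: filing + 20 years → 28 August 2024.
Terminal disclaimer: TU-428593 expires on the earlier of 26 September 2029 and 28 August 2024.

2024-08-28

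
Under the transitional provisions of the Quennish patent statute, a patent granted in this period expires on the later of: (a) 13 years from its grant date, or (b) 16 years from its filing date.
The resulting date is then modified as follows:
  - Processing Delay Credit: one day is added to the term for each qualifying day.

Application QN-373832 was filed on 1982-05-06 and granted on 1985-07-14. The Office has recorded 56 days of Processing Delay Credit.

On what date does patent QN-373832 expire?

1998-09-08

(a) grant + 13 years → 14 July 1998.
(b) filing + 16 years → 6 May 1998.
Later of the two: 14 July 1998.
Processing Delay Credit: +56 days → 8 September 1998.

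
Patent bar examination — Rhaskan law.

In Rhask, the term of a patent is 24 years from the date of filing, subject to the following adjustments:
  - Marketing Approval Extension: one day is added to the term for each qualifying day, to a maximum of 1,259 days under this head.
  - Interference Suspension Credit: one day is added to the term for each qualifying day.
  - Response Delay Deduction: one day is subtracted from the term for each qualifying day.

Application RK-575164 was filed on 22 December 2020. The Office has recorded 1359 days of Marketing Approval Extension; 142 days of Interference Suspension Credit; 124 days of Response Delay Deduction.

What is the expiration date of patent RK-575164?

June 21, 2048

Base term: filing date + 24 years → 22 December 2044.
Marketing Approval Extension: 1359 days claimed exceeds the 1259-day cap, so +1259 days → 3 June 2048.
Interference Suspension Credit: +142 days → 23 October 2048.
Response Delay Deduction: −124 days → 21 June 2048.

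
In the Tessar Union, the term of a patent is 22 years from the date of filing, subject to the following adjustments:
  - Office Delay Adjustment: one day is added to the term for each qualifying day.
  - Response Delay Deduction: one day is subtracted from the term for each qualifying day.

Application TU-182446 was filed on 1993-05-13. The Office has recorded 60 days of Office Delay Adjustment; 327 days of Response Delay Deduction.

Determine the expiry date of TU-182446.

2014-08-19

Base term: filing date + 22 years → 13 May 2015.
Office Delay Adjustment: +60 days → 12 July 2015.
Response Delay Deduction: −327 days → 19 August 2014.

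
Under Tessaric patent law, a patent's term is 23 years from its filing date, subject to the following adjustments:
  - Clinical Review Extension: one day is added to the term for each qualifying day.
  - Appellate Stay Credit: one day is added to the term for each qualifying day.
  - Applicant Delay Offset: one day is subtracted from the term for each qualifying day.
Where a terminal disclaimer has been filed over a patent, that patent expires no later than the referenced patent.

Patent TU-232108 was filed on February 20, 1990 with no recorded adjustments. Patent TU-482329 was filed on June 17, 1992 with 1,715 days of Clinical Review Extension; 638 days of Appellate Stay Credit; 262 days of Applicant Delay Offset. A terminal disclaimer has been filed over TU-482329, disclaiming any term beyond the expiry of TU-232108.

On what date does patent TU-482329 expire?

February 20, 2013

Natural term of TU-482329:
  Base: filing + 23 years → 17 June 2015.
  Clinical Review Extension: +1715 days → 26 February 2020.
  Appellate Stay Credit: +638 days → 25 November 2021.
  Applicant Delay Offset: −262 days → 8 March 2021.
Expiry of referenced patent TU-232108:
  Base: filing + 23 years → 20 February 2013.
Terminal disclaimer: TU-482329 expires on the earlier of 8 March 2021 and 20 February 2013.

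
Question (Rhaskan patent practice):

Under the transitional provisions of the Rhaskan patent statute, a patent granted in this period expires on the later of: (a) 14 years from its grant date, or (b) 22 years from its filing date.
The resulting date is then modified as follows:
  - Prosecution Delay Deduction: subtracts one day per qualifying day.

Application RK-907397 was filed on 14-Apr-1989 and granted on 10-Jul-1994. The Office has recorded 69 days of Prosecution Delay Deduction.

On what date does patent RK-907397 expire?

2011-02-04

(a) grant + 14 years → 10 July 2008.
(b) filing + 22 years → 14 April 2011.
Later of the two: 14 April 2011.
Prosecution Delay Deduction: −69 days → 4 February 2011.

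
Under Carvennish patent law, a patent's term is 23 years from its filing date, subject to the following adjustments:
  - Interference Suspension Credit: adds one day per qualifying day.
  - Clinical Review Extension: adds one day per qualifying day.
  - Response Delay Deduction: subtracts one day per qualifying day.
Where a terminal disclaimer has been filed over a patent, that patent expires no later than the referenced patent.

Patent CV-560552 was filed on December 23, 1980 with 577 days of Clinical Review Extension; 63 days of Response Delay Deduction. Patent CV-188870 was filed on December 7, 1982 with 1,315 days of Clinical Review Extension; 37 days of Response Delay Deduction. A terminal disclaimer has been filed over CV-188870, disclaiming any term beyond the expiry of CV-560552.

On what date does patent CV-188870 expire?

Natural term of CV-188870:
  Base: filing + 23 years → 7 December 2005.
  Clinical Review Extension: +1315 days → 14 July 2009.
  Response Delay Deduction: −37 days → 7 June 2009.
Expiry of referenced patent CV-560552:
  Base: filing + 23 years → 23 December 2003.
  Clinical Review Extension: +577 days → 22 July 2005.
  Response Delay Deduction: −63 days → 20 May 2005.
Terminal disclaimer: CV-188870 expires on the earlier of 7 June 2009 and 20 May 2005.

May 20, 2005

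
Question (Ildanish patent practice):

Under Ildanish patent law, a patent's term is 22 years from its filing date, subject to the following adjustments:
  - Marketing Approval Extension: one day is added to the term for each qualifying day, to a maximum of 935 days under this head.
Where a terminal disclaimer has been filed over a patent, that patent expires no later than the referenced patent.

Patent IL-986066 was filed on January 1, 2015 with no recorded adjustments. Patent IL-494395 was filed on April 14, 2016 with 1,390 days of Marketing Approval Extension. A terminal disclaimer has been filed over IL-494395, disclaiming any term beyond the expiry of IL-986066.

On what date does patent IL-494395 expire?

2037-01-01

Natural term of IL-494395:
  Base: filing + 22 years → 14 April 2038.
  Marketing Approval Extension: 1390 days claimed exceeds the 935-day cap, so +935 days → 4 November 2040.
Expiry of referenced patent IL-986066:
  Base: filing + 22 years → 1 January 2037.
Terminal disclaimer: IL-494395 expires on the earlier of 4 November 2040 and 1 January 2037.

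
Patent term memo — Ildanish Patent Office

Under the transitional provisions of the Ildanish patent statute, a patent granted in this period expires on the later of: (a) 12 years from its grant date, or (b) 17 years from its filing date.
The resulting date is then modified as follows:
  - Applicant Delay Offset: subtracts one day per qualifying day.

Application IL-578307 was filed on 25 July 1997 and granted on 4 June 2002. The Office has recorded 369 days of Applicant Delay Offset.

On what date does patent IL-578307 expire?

July 21, 2013

(a) grant + 12 years → 4 June 2014.
(b) filing + 17 years → 25 July 2014.
Later of the two: 25 July 2014.
Applicant Delay Offset: −369 days → 21 July 2013.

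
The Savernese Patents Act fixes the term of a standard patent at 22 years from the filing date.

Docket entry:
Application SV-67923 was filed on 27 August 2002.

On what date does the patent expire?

Filing date + 22 years → 27 August 2024.

August 27, 2024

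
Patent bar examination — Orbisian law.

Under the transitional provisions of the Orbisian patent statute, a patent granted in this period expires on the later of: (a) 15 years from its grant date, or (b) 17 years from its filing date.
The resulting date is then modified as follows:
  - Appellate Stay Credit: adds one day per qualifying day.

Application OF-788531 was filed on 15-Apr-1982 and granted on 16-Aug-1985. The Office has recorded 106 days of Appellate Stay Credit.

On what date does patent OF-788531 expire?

2000-11-30

(a) grant + 15 years → 16 August 2000.
(b) filing + 17 years → 15 April 1999.
Later of the two: 16 August 2000.
Appellate Stay Credit: +106 days → 30 November 2000.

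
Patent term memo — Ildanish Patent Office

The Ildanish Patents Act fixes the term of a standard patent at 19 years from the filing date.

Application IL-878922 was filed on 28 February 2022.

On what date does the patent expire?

February 28, 2041

Filing date + 19 years → 28 February 2041.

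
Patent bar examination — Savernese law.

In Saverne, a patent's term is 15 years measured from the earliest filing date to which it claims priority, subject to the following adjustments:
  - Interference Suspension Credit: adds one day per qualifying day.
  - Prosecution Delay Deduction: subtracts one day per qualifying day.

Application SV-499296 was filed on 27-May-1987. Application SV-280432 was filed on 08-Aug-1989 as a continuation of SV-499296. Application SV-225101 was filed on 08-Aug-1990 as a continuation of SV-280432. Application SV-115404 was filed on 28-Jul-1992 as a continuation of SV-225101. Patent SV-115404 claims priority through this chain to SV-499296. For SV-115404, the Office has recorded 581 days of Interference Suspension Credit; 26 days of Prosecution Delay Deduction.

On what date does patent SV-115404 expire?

Earliest priority filing: 27 May 1987.
Base term: 27 May 1987 + 15 years → 27 May 2002.
Interference Suspension Credit: +581 days → 29 December 2003.
Prosecution Delay Deduction: −26 days → 3 December 2003.

December 3, 2003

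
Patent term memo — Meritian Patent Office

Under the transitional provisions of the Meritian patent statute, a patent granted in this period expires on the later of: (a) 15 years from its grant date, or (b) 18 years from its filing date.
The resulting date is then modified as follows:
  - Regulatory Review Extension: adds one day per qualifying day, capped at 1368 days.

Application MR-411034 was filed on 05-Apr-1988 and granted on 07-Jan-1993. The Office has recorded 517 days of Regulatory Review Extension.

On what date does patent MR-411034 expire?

2009-06-07

(a) grant + 15 years → 7 January 2008.
(b) filing + 18 years → 5 April 2006.
Later of the two: 7 January 2008.
Regulatory Review Extension: 517 days (within the 1368-day cap) → +517 days → 7 June 2009.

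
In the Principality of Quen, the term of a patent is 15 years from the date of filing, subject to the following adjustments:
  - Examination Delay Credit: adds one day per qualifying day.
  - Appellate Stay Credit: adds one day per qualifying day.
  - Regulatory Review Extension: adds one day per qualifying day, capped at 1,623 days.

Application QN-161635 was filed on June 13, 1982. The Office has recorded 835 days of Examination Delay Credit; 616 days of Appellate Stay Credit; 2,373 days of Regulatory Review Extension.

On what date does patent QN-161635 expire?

November 12, 2005

Base term: filing date + 15 years → 13 June 1997.
Examination Delay Credit: +835 days → 26 September 1999.
Appellate Stay Credit: +616 days → 3 June 2001.
Regulatory Review Extension: 2373 days claimed exceeds the 1623-day cap, so +1623 days → 12 November 2005.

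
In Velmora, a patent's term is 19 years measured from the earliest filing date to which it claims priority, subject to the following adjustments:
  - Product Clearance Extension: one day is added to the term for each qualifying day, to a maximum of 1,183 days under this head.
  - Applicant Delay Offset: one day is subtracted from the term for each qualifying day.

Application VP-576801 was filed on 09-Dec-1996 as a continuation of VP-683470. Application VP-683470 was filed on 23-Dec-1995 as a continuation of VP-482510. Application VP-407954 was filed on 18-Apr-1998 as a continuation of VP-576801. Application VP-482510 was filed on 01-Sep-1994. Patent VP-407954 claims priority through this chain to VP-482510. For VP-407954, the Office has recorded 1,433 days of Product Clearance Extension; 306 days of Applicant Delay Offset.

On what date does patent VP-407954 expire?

2016-01-26

Earliest priority filing: 1 September 1994.
Base term: 1 September 1994 + 19 years → 1 September 2013.
Product Clearance Extension: 1433 days claimed exceeds the 1183-day cap, so +1183 days → 27 November 2016.
Applicant Delay Offset: −306 days → 26 January 2016.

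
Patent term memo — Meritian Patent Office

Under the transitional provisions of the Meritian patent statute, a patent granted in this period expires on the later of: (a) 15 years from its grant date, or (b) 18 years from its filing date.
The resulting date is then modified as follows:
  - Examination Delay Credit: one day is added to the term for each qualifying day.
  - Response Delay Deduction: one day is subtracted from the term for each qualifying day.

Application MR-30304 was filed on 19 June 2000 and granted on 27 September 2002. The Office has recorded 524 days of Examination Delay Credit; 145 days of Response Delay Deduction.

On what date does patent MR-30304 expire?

(a) grant + 15 years → 27 September 2017.
(b) filing + 18 years → 19 June 2018.
Later of the two: 19 June 2018.
Examination Delay Credit: +524 days → 25 November 2019.
Response Delay Deduction: −145 days → 3 July 2019.

2019-07-03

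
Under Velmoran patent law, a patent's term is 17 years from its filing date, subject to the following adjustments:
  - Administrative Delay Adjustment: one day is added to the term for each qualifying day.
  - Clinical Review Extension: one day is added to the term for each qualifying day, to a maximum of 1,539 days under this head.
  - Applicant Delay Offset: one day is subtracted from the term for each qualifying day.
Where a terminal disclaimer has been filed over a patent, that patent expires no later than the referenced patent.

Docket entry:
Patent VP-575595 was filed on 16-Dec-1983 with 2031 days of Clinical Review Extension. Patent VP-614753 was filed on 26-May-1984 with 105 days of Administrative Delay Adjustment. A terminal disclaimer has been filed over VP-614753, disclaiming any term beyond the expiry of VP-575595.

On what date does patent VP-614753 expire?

Natural term of VP-614753:
  Base: filing + 17 years → 26 May 2001.
  Administrative Delay Adjustment: +105 days → 8 September 2001.
Expiry of referenced patent VP-575595:
  Base: filing + 17 years → 16 December 2000.
  Clinical Review Extension: 2031 days claimed exceeds the 1539-day cap, so +1539 days → 4 March 2005.
Terminal disclaimer: VP-614753 expires on the earlier of 8 September 2001 and 4 March 2005.

2001-09-08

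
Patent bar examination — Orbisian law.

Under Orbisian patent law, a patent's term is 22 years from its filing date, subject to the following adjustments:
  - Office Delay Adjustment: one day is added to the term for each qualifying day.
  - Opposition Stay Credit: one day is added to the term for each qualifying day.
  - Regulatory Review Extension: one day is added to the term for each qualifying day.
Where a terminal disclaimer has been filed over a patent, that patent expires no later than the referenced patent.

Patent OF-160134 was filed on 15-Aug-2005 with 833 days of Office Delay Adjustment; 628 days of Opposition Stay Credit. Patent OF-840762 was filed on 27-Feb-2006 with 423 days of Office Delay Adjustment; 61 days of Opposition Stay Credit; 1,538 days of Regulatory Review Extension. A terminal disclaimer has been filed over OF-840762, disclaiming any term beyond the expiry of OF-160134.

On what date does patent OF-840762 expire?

2031-08-15

Natural term of OF-840762:
  Base: filing + 22 years → 27 February 2028.
  Office Delay Adjustment: +423 days → 25 April 2029.
  Opposition Stay Credit: +61 days → 25 June 2029.
  Regulatory Review Extension: +1538 days → 10 September 2033.
Expiry of referenced patent OF-160134:
  Base: filing + 22 years → 15 August 2027.
  Office Delay Adjustment: +833 days → 25 November 2029.
  Opposition Stay Credit: +628 days → 15 August 2031.
Terminal disclaimer: OF-840762 expires on the earlier of 10 September 2033 and 15 August 2031.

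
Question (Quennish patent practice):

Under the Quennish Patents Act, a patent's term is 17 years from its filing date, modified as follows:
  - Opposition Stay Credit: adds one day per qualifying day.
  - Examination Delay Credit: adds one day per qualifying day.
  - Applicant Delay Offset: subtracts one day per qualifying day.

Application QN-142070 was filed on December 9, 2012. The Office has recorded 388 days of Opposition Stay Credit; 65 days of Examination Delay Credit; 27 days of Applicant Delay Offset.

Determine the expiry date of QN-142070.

February 8, 2031

Base term: filing date + 17 years → 9 December 2029.
Opposition Stay Credit: +388 days → 1 January 2031.
Examination Delay Credit: +65 days → 7 March 2031.
Applicant Delay Offset: −27 days → 8 February 2031.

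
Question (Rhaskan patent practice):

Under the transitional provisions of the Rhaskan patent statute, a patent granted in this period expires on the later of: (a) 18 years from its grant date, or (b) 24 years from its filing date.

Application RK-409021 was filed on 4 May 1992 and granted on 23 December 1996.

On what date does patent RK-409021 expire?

(a) grant + 18 years → 23 December 2014.
(b) filing + 24 years → 4 May 2016.
Later of the two: 4 May 2016.

2016-05-04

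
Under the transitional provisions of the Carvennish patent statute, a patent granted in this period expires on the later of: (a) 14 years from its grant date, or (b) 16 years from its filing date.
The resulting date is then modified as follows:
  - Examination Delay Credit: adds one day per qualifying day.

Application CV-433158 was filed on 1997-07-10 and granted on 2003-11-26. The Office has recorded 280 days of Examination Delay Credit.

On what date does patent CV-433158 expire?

(a) grant + 14 years → 26 November 2017.
(b) filing + 16 years → 10 July 2013.
Later of the two: 26 November 2017.
Examination Delay Credit: +280 days → 2 September 2018.

September 2, 2018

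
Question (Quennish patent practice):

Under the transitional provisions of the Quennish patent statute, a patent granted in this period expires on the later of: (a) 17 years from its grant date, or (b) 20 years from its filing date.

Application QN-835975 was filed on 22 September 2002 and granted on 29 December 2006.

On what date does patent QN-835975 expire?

December 29, 2023

(a) grant + 17 years → 29 December 2023.
(b) filing + 20 years → 22 September 2022.
Later of the two: 29 December 2023.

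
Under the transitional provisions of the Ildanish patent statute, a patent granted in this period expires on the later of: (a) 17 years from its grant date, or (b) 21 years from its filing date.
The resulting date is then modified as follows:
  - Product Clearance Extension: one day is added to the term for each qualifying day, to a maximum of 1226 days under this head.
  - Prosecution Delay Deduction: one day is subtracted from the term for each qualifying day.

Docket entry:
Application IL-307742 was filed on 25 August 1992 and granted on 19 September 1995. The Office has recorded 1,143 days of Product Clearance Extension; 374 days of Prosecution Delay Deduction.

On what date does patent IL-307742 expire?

2015-10-03

(a) grant + 17 years → 19 September 2012.
(b) filing + 21 years → 25 August 2013.
Later of the two: 25 August 2013.
Product Clearance Extension: 1143 days (within the 1226-day cap) → +1143 days → 11 October 2016.
Prosecution Delay Deduction: −374 days → 3 October 2015.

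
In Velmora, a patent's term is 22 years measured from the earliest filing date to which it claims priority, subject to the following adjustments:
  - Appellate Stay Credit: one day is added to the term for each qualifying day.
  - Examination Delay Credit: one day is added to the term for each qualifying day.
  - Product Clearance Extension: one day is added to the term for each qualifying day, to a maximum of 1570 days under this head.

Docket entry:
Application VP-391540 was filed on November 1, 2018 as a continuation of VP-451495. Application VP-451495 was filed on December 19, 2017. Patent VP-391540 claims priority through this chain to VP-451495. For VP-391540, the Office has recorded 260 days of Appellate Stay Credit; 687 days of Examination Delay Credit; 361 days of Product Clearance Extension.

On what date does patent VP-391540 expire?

July 19, 2043

Earliest priority filing: 19 December 2017.
Base term: 19 December 2017 + 22 years → 19 December 2039.
Appellate Stay Credit: +260 days → 4 September 2040.
Examination Delay Credit: +687 days → 23 July 2042.
Product Clearance Extension: 361 days (within the 1570-day cap) → +361 days → 19 July 2043.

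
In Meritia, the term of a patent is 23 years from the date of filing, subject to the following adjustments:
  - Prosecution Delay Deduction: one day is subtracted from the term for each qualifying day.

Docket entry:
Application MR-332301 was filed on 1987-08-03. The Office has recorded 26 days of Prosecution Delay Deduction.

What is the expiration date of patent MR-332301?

Base term: filing date + 23 years → 3 August 2010.
Prosecution Delay Deduction: −26 days → 8 July 2010.

2010-07-08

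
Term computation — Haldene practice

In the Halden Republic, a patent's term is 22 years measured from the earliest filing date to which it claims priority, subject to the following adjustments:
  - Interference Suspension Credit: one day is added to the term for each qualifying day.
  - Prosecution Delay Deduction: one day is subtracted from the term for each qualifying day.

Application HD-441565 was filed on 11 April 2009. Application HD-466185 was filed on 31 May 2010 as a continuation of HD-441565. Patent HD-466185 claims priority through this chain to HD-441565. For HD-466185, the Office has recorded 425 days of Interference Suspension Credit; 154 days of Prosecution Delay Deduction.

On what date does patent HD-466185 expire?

Earliest priority filing: 11 April 2009.
Base term: 11 April 2009 + 22 years → 11 April 2031.
Interference Suspension Credit: +425 days → 9 June 2032.
Prosecution Delay Deduction: −154 days → 7 January 2032.

2032-01-07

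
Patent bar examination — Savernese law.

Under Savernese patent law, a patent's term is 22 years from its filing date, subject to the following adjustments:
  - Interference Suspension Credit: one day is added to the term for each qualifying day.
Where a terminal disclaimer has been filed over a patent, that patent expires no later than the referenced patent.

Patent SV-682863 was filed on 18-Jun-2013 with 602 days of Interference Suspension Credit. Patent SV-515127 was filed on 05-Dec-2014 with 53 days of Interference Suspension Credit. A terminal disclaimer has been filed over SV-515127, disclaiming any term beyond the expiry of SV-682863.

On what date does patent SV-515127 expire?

2037-01-27

Natural term of SV-515127:
  Base: filing + 22 years → 5 December 2036.
  Interference Suspension Credit: +53 days → 27 January 2037.
Expiry of referenced patent SV-682863:
  Base: filing + 22 years → 18 June 2035.
  Interference Suspension Credit: +602 days → 9 February 2037.
Terminal disclaimer: SV-515127 expires on the earlier of 27 January 2037 and 9 February 2037.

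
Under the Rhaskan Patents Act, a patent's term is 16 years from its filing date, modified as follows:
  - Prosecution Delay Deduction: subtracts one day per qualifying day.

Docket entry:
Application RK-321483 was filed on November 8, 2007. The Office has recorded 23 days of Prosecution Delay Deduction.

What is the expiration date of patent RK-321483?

2023-10-16

Base term: filing date + 16 years → 8 November 2023.
Prosecution Delay Deduction: −23 days → 16 October 2023.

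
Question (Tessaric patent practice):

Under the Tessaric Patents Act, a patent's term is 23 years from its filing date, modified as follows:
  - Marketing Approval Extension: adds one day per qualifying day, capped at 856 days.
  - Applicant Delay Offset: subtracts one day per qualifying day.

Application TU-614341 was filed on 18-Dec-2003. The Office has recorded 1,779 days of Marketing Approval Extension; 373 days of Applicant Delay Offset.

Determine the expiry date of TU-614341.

Base term: filing date + 23 years → 18 December 2026.
Marketing Approval Extension: 1779 days claimed exceeds the 856-day cap, so +856 days → 22 April 2029.
Applicant Delay Offset: −373 days → 14 April 2028.

April 14, 2028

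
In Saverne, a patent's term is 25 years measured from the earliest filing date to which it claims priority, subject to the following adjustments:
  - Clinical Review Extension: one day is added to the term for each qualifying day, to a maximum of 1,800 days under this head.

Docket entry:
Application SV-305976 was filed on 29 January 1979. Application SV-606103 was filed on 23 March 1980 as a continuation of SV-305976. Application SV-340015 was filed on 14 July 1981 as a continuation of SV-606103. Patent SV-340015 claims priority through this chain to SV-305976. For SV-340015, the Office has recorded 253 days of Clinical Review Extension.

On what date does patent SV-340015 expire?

Earliest priority filing: 29 January 1979.
Base term: 29 January 1979 + 25 years → 29 January 2004.
Clinical Review Extension: 253 days (within the 1800-day cap) → +253 days → 8 October 2004.

October 8, 2004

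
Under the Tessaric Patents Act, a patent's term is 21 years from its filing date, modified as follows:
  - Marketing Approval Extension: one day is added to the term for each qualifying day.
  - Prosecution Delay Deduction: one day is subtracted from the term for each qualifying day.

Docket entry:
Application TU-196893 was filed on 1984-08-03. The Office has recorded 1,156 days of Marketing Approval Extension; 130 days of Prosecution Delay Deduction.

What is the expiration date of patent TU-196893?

May 25, 2008

Base term: filing date + 21 years → 3 August 2005.
Marketing Approval Extension: +1156 days → 2 October 2008.
Prosecution Delay Deduction: −130 days → 25 May 2008.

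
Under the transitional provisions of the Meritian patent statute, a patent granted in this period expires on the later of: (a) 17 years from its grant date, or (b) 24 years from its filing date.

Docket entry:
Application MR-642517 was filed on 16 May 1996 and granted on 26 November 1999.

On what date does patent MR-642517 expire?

2020-05-16

(a) grant + 17 years → 26 November 2016.
(b) filing + 24 years → 16 May 2020.
Later of the two: 16 May 2020.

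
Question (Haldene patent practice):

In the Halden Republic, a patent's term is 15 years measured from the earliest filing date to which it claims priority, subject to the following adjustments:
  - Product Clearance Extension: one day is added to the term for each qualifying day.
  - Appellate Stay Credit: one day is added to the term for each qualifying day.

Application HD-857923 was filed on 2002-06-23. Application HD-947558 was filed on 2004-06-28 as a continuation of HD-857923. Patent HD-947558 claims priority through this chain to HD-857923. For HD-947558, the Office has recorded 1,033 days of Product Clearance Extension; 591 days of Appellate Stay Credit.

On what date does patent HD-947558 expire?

Earliest priority filing: 23 June 2002.
Base term: 23 June 2002 + 15 years → 23 June 2017.
Product Clearance Extension: +1033 days → 21 April 2020.
Appellate Stay Credit: +591 days → 3 December 2021.

December 3, 2021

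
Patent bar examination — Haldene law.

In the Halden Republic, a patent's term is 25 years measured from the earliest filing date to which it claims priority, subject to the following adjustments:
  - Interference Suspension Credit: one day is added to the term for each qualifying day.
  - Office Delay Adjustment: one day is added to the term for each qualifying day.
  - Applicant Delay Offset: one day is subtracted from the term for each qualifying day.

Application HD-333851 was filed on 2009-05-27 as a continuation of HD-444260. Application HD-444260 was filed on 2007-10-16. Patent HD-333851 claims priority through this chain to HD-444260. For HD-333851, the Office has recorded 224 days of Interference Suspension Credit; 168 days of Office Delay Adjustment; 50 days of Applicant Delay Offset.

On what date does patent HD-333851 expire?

Earliest priority filing: 16 October 2007.
Base term: 16 October 2007 + 25 years → 16 October 2032.
Interference Suspension Credit: +224 days → 28 May 2033.
Office Delay Adjustment: +168 days → 12 November 2033.
Applicant Delay Offset: −50 days → 23 September 2033.

2033-09-23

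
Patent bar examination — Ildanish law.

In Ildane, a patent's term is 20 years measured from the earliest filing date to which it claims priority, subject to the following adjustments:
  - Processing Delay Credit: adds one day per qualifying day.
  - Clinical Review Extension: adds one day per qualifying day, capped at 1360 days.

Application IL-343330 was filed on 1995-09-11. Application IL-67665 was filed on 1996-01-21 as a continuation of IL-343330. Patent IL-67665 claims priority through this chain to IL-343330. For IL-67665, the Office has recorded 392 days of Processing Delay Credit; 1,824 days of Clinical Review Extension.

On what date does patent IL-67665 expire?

June 28, 2020

Earliest priority filing: 11 September 1995.
Base term: 11 September 1995 + 20 years → 11 September 2015.
Processing Delay Credit: +392 days → 7 October 2016.
Clinical Review Extension: 1824 days claimed exceeds the 1360-day cap, so +1360 days → 28 June 2020.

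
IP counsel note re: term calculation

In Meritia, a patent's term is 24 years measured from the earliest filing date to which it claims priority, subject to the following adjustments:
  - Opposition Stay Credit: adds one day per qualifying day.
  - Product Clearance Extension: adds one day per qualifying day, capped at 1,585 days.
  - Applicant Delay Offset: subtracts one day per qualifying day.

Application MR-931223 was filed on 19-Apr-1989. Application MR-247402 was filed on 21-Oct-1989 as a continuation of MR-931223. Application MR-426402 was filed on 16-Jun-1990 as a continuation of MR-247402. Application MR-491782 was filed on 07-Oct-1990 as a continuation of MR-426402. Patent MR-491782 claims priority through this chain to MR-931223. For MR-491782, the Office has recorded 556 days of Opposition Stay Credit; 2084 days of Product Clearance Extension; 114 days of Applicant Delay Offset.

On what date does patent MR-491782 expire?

2018-11-06

Earliest priority filing: 19 April 1989.
Base term: 19 April 1989 + 24 years → 19 April 2013.
Opposition Stay Credit: +556 days → 27 October 2014.
Product Clearance Extension: 2084 days claimed exceeds the 1585-day cap, so +1585 days → 28 February 2019.
Applicant Delay Offset: −114 days → 6 November 2018.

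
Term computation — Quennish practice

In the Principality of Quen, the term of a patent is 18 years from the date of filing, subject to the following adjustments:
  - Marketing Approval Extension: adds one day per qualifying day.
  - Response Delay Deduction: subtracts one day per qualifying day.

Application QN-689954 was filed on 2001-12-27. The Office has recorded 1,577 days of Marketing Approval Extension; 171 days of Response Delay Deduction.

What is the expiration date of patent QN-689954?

2023-11-02

Base term: filing date + 18 years → 27 December 2019.
Marketing Approval Extension: +1577 days → 21 April 2024.
Response Delay Deduction: −171 days → 2 November 2023.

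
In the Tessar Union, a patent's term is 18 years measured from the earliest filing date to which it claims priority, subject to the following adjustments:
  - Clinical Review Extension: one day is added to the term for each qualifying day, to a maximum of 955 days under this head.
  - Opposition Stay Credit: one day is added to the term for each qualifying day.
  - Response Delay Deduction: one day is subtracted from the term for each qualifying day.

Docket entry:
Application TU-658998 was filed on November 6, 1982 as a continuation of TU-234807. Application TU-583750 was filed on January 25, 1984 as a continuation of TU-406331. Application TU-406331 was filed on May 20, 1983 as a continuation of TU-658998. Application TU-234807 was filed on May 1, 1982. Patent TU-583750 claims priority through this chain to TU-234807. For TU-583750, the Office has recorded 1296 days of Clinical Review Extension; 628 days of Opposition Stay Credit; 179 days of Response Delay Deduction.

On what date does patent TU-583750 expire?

Earliest priority filing: 1 May 1982.
Base term: 1 May 1982 + 18 years → 1 May 2000.
Clinical Review Extension: 1296 days claimed exceeds the 955-day cap, so +955 days → 12 December 2002.
Opposition Stay Credit: +628 days → 31 August 2004.
Response Delay Deduction: −179 days → 5 March 2004.

2004-03-05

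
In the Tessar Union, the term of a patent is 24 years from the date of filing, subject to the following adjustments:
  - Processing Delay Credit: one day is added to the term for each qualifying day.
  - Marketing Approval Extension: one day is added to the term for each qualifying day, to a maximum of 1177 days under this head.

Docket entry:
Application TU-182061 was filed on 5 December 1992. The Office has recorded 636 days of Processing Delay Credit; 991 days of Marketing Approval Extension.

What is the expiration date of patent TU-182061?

May 20, 2021

Base term: filing date + 24 years → 5 December 2016.
Processing Delay Credit: +636 days → 2 September 2018.
Marketing Approval Extension: 991 days (within the 1177-day cap) → +991 days → 20 May 2021.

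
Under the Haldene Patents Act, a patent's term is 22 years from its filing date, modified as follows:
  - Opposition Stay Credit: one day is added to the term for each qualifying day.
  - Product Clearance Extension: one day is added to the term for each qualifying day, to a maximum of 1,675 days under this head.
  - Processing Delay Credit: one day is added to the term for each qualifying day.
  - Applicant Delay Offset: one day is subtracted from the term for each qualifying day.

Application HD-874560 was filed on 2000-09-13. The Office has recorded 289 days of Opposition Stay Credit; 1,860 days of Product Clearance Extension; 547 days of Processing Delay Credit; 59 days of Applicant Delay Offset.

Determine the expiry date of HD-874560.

May 31, 2029

Base term: filing date + 22 years → 13 September 2022.
Opposition Stay Credit: +289 days → 29 June 2023.
Product Clearance Extension: 1860 days claimed exceeds the 1675-day cap, so +1675 days → 29 January 2028.
Processing Delay Credit: +547 days → 29 July 2029.
Applicant Delay Offset: −59 days → 31 May 2029.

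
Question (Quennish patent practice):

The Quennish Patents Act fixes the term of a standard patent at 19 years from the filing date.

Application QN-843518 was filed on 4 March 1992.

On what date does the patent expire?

2011-03-04

Filing date + 19 years → 4 March 2011.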